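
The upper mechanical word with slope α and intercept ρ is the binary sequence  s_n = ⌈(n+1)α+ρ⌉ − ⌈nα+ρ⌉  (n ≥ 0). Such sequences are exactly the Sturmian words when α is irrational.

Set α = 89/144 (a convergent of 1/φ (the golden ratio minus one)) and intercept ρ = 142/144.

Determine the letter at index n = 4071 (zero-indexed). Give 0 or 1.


(n+1)α + ρ = (4072·89 + 142) / 144 = 362550/144
nα + ρ     = (4071·89 + 142) / 144 = 362461/144
⌈362550/144⌉ = 2518,  ⌈362461/144⌉ = 2518
s_{4071} = 2518 − 2518 = 0

0


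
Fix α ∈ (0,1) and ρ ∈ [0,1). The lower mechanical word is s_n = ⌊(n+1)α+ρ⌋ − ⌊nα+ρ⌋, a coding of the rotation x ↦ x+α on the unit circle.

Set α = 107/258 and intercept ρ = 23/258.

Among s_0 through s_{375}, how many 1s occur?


#1s = Σ_{n=0}^{375} s_n = Σ_{n=0}^{375} (⌊(n+1)α+ρ⌋ − ⌊nα+ρ⌋)
the sum telescopes: every ⌊nα+ρ⌋ with 0 < n < 376 appears once with + and once with −, leaving ⌊376α+ρ⌋ − ⌊0·α+ρ⌋
376α + ρ = (376·107 + 23) / 258 = 40255/258
ρ = 23/258
⌊40255/258⌋ = 156,  ⌊23/258⌋ = 0
#1s = 156 − 0 = 156

156


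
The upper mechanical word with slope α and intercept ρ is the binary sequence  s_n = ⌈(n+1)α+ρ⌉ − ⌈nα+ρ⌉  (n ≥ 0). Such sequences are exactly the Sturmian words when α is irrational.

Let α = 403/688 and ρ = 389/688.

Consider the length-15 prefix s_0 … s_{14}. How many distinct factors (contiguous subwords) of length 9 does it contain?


5

t_n = ⌈(n·403+389)/688⌉ for n = 0 … 15:
  n=0…9: ⌈389/688⌉=1 ⌈792/688⌉=2 ⌈1195/688⌉=2 ⌈1598/688⌉=3 ⌈2001/688⌉=3 ⌈2404/688⌉=4 ⌈2807/688⌉=5 ⌈3210/688⌉=5 ⌈3613/688⌉=6 ⌈4016/688⌉=6
  n=10…15: ⌈4419/688⌉=7 ⌈4822/688⌉=8 ⌈5225/688⌉=8 ⌈5628/688⌉=9 ⌈6031/688⌉=9 ⌈6434/688⌉=10
s_n = t_(n+1) − t_n for n = 0 … 14 gives
prefix = 101011010110101
slide a length-9 window over [0..8] … [6..14] (7 windows); first occurrence of each distinct factor:
  [  0..  8] 101011010
  [  1..  9] 010110101
  [  2.. 10] 101101011
  [  3.. 11] 011010110
  [  4.. 12] 110101101
  (the other 2 windows repeat one of these)
distinct factors: {010110101, 011010110, 101011010, 101101011, 110101101}
count = 5  (Sturmian bound for length 9 is 10)


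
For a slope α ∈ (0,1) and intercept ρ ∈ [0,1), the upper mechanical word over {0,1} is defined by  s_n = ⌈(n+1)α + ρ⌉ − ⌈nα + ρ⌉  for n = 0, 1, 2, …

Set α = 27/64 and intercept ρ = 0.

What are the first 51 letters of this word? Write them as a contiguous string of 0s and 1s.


n=0: ⌈(1·27)/64⌉ − ⌈(0·27)/64⌉ = ⌈27/64⌉ − ⌈0/64⌉ = 1 − 0 = 1
n=1: ⌈(2·27)/64⌉ − ⌈(1·27)/64⌉ = ⌈54/64⌉ − ⌈27/64⌉ = 1 − 1 = 0
n=2: ⌈(3·27)/64⌉ − ⌈(2·27)/64⌉ = ⌈81/64⌉ − ⌈54/64⌉ = 2 − 1 = 1
n=3: ⌈(4·27)/64⌉ − ⌈(3·27)/64⌉ = ⌈108/64⌉ − ⌈81/64⌉ = 2 − 2 = 0
n=4: ⌈(5·27)/64⌉ − ⌈(4·27)/64⌉ = ⌈135/64⌉ − ⌈108/64⌉ = 3 − 2 = 1
n=5: ⌈(6·27)/64⌉ − ⌈(5·27)/64⌉ = ⌈162/64⌉ − ⌈135/64⌉ = 3 − 3 = 0
n=6: ⌈(7·27)/64⌉ − ⌈(6·27)/64⌉ = ⌈189/64⌉ − ⌈162/64⌉ = 3 − 3 = 0
n=7: ⌈(8·27)/64⌉ − ⌈(7·27)/64⌉ = ⌈216/64⌉ − ⌈189/64⌉ = 4 − 3 = 1
n=8: ⌈(9·27)/64⌉ − ⌈(8·27)/64⌉ = ⌈243/64⌉ − ⌈216/64⌉ = 4 − 4 = 0
n=9: ⌈(10·27)/64⌉ − ⌈(9·27)/64⌉ = ⌈270/64⌉ − ⌈243/64⌉ = 5 − 4 = 1
n=10: ⌈(11·27)/64⌉ − ⌈(10·27)/64⌉ = ⌈297/64⌉ − ⌈270/64⌉ = 5 − 5 = 0
n=11: ⌈(12·27)/64⌉ − ⌈(11·27)/64⌉ = ⌈324/64⌉ − ⌈297/64⌉ = 6 − 5 = 1
n=12: ⌈(13·27)/64⌉ − ⌈(12·27)/64⌉ = ⌈351/64⌉ − ⌈324/64⌉ = 6 − 6 = 0
n=13: ⌈(14·27)/64⌉ − ⌈(13·27)/64⌉ = ⌈378/64⌉ − ⌈351/64⌉ = 6 − 6 = 0
n=14: ⌈(15·27)/64⌉ − ⌈(14·27)/64⌉ = ⌈405/64⌉ − ⌈378/64⌉ = 7 − 6 = 1
n=15: ⌈(16·27)/64⌉ − ⌈(15·27)/64⌉ = ⌈432/64⌉ − ⌈405/64⌉ = 7 − 7 = 0
n=16: ⌈(17·27)/64⌉ − ⌈(16·27)/64⌉ = ⌈459/64⌉ − ⌈432/64⌉ = 8 − 7 = 1
n=17: ⌈(18·27)/64⌉ − ⌈(17·27)/64⌉ = ⌈486/64⌉ − ⌈459/64⌉ = 8 − 8 = 0
n=18: ⌈(19·27)/64⌉ − ⌈(18·27)/64⌉ = ⌈513/64⌉ − ⌈486/64⌉ = 9 − 8 = 1
n=19: ⌈(20·27)/64⌉ − ⌈(19·27)/64⌉ = ⌈540/64⌉ − ⌈513/64⌉ = 9 − 9 = 0
n=20: ⌈(21·27)/64⌉ − ⌈(20·27)/64⌉ = ⌈567/64⌉ − ⌈540/64⌉ = 9 − 9 = 0
n=21: ⌈(22·27)/64⌉ − ⌈(21·27)/64⌉ = ⌈594/64⌉ − ⌈567/64⌉ = 10 − 9 = 1
n=22: ⌈(23·27)/64⌉ − ⌈(22·27)/64⌉ = ⌈621/64⌉ − ⌈594/64⌉ = 10 − 10 = 0
n=23: ⌈(24·27)/64⌉ − ⌈(23·27)/64⌉ = ⌈648/64⌉ − ⌈621/64⌉ = 11 − 10 = 1
n=24: ⌈(25·27)/64⌉ − ⌈(24·27)/64⌉ = ⌈675/64⌉ − ⌈648/64⌉ = 11 − 11 = 0
n=25: ⌈(26·27)/64⌉ − ⌈(25·27)/64⌉ = ⌈702/64⌉ − ⌈675/64⌉ = 11 − 11 = 0
n=26: ⌈(27·27)/64⌉ − ⌈(26·27)/64⌉ = ⌈729/64⌉ − ⌈702/64⌉ = 12 − 11 = 1
n=27: ⌈(28·27)/64⌉ − ⌈(27·27)/64⌉ = ⌈756/64⌉ − ⌈729/64⌉ = 12 − 12 = 0
n=28: ⌈(29·27)/64⌉ − ⌈(28·27)/64⌉ = ⌈783/64⌉ − ⌈756/64⌉ = 13 − 12 = 1
n=29: ⌈(30·27)/64⌉ − ⌈(29·27)/64⌉ = ⌈810/64⌉ − ⌈783/64⌉ = 13 − 13 = 0
n=30: ⌈(31·27)/64⌉ − ⌈(30·27)/64⌉ = ⌈837/64⌉ − ⌈810/64⌉ = 14 − 13 = 1
n=31: ⌈(32·27)/64⌉ − ⌈(31·27)/64⌉ = ⌈864/64⌉ − ⌈837/64⌉ = 14 − 14 = 0
n=32: ⌈(33·27)/64⌉ − ⌈(32·27)/64⌉ = ⌈891/64⌉ − ⌈864/64⌉ = 14 − 14 = 0
n=33: ⌈(34·27)/64⌉ − ⌈(33·27)/64⌉ = ⌈918/64⌉ − ⌈891/64⌉ = 15 − 14 = 1
n=34: ⌈(35·27)/64⌉ − ⌈(34·27)/64⌉ = ⌈945/64⌉ − ⌈918/64⌉ = 15 − 15 = 0
n=35: ⌈(36·27)/64⌉ − ⌈(35·27)/64⌉ = ⌈972/64⌉ − ⌈945/64⌉ = 16 − 15 = 1
n=36: ⌈(37·27)/64⌉ − ⌈(36·27)/64⌉ = ⌈999/64⌉ − ⌈972/64⌉ = 16 − 16 = 0
n=37: ⌈(38·27)/64⌉ − ⌈(37·27)/64⌉ = ⌈1026/64⌉ − ⌈999/64⌉ = 17 − 16 = 1
n=38: ⌈(39·27)/64⌉ − ⌈(38·27)/64⌉ = ⌈1053/64⌉ − ⌈1026/64⌉ = 17 − 17 = 0
n=39: ⌈(40·27)/64⌉ − ⌈(39·27)/64⌉ = ⌈1080/64⌉ − ⌈1053/64⌉ = 17 − 17 = 0
n=40: ⌈(41·27)/64⌉ − ⌈(40·27)/64⌉ = ⌈1107/64⌉ − ⌈1080/64⌉ = 18 − 17 = 1
n=41: ⌈(42·27)/64⌉ − ⌈(41·27)/64⌉ = ⌈1134/64⌉ − ⌈1107/64⌉ = 18 − 18 = 0
n=42: ⌈(43·27)/64⌉ − ⌈(42·27)/64⌉ = ⌈1161/64⌉ − ⌈1134/64⌉ = 19 − 18 = 1
n=43: ⌈(44·27)/64⌉ − ⌈(43·27)/64⌉ = ⌈1188/64⌉ − ⌈1161/64⌉ = 19 − 19 = 0
n=44: ⌈(45·27)/64⌉ − ⌈(44·27)/64⌉ = ⌈1215/64⌉ − ⌈1188/64⌉ = 19 − 19 = 0
n=45: ⌈(46·27)/64⌉ − ⌈(45·27)/64⌉ = ⌈1242/64⌉ − ⌈1215/64⌉ = 20 − 19 = 1
n=46: ⌈(47·27)/64⌉ − ⌈(46·27)/64⌉ = ⌈1269/64⌉ − ⌈1242/64⌉ = 20 − 20 = 0
n=47: ⌈(48·27)/64⌉ − ⌈(47·27)/64⌉ = ⌈1296/64⌉ − ⌈1269/64⌉ = 21 − 20 = 1
n=48: ⌈(49·27)/64⌉ − ⌈(48·27)/64⌉ = ⌈1323/64⌉ − ⌈1296/64⌉ = 21 − 21 = 0
n=49: ⌈(50·27)/64⌉ − ⌈(49·27)/64⌉ = ⌈1350/64⌉ − ⌈1323/64⌉ = 22 − 21 = 1
n=50: ⌈(51·27)/64⌉ − ⌈(50·27)/64⌉ = ⌈1377/64⌉ − ⌈1350/64⌉ = 22 − 22 = 0

101010010101001010100101001010100101010010100101010


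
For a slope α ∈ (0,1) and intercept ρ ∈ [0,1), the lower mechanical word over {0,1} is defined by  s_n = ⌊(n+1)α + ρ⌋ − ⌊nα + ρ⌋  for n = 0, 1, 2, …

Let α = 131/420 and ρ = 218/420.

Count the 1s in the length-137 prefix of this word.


43

#1s = Σ_{n=0}^{136} s_n = Σ_{n=0}^{136} (⌊(n+1)α+ρ⌋ − ⌊nα+ρ⌋)
the sum telescopes: every ⌊nα+ρ⌋ with 0 < n < 137 appears once with + and once with −, leaving ⌊137α+ρ⌋ − ⌊0·α+ρ⌋
137α + ρ = (137·131 + 218) / 420 = 18165/420
ρ = 218/420
⌊18165/420⌋ = 43,  ⌊218/420⌋ = 0
#1s = 43 − 0 = 43


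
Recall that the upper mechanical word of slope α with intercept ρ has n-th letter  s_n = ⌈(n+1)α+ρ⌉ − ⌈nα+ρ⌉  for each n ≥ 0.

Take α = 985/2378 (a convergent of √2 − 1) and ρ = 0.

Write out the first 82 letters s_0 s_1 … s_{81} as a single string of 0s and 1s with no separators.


n=0: ⌈(1·985)/2378⌉ − ⌈(0·985)/2378⌉ = ⌈985/2378⌉ − ⌈0/2378⌉ = 1 − 0 = 1
n=1: ⌈(2·985)/2378⌉ − ⌈(1·985)/2378⌉ = ⌈1970/2378⌉ − ⌈985/2378⌉ = 1 − 1 = 0
n=2: ⌈(3·985)/2378⌉ − ⌈(2·985)/2378⌉ = ⌈2955/2378⌉ − ⌈1970/2378⌉ = 2 − 1 = 1
n=3: ⌈(4·985)/2378⌉ − ⌈(3·985)/2378⌉ = ⌈3940/2378⌉ − ⌈2955/2378⌉ = 2 − 2 = 0
n=4: ⌈(5·985)/2378⌉ − ⌈(4·985)/2378⌉ = ⌈4925/2378⌉ − ⌈3940/2378⌉ = 3 − 2 = 1
n=5: ⌈(6·985)/2378⌉ − ⌈(5·985)/2378⌉ = ⌈5910/2378⌉ − ⌈4925/2378⌉ = 3 − 3 = 0
n=6: ⌈(7·985)/2378⌉ − ⌈(6·985)/2378⌉ = ⌈6895/2378⌉ − ⌈5910/2378⌉ = 3 − 3 = 0
n=7: ⌈(8·985)/2378⌉ − ⌈(7·985)/2378⌉ = ⌈7880/2378⌉ − ⌈6895/2378⌉ = 4 − 3 = 1
n=8: ⌈(9·985)/2378⌉ − ⌈(8·985)/2378⌉ = ⌈8865/2378⌉ − ⌈7880/2378⌉ = 4 − 4 = 0
n=9: ⌈(10·985)/2378⌉ − ⌈(9·985)/2378⌉ = ⌈9850/2378⌉ − ⌈8865/2378⌉ = 5 − 4 = 1
n=10: ⌈(11·985)/2378⌉ − ⌈(10·985)/2378⌉ = ⌈10835/2378⌉ − ⌈9850/2378⌉ = 5 − 5 = 0
n=11: ⌈(12·985)/2378⌉ − ⌈(11·985)/2378⌉ = ⌈11820/2378⌉ − ⌈10835/2378⌉ = 5 − 5 = 0
n=12: ⌈(13·985)/2378⌉ − ⌈(12·985)/2378⌉ = ⌈12805/2378⌉ − ⌈11820/2378⌉ = 6 − 5 = 1
n=13: ⌈(14·985)/2378⌉ − ⌈(13·985)/2378⌉ = ⌈13790/2378⌉ − ⌈12805/2378⌉ = 6 − 6 = 0
n=14: ⌈(15·985)/2378⌉ − ⌈(14·985)/2378⌉ = ⌈14775/2378⌉ − ⌈13790/2378⌉ = 7 − 6 = 1
n=15: ⌈(16·985)/2378⌉ − ⌈(15·985)/2378⌉ = ⌈15760/2378⌉ − ⌈14775/2378⌉ = 7 − 7 = 0
n=16: ⌈(17·985)/2378⌉ − ⌈(16·985)/2378⌉ = ⌈16745/2378⌉ − ⌈15760/2378⌉ = 8 − 7 = 1
n=17: ⌈(18·985)/2378⌉ − ⌈(17·985)/2378⌉ = ⌈17730/2378⌉ − ⌈16745/2378⌉ = 8 − 8 = 0
n=18: ⌈(19·985)/2378⌉ − ⌈(18·985)/2378⌉ = ⌈18715/2378⌉ − ⌈17730/2378⌉ = 8 − 8 = 0
n=19: ⌈(20·985)/2378⌉ − ⌈(19·985)/2378⌉ = ⌈19700/2378⌉ − ⌈18715/2378⌉ = 9 − 8 = 1
n=20: ⌈(21·985)/2378⌉ − ⌈(20·985)/2378⌉ = ⌈20685/2378⌉ − ⌈19700/2378⌉ = 9 − 9 = 0
n=21: ⌈(22·985)/2378⌉ − ⌈(21·985)/2378⌉ = ⌈21670/2378⌉ − ⌈20685/2378⌉ = 10 − 9 = 1
n=22: ⌈(23·985)/2378⌉ − ⌈(22·985)/2378⌉ = ⌈22655/2378⌉ − ⌈21670/2378⌉ = 10 − 10 = 0
n=23: ⌈(24·985)/2378⌉ − ⌈(23·985)/2378⌉ = ⌈23640/2378⌉ − ⌈22655/2378⌉ = 10 − 10 = 0
n=24: ⌈(25·985)/2378⌉ − ⌈(24·985)/2378⌉ = ⌈24625/2378⌉ − ⌈23640/2378⌉ = 11 − 10 = 1
n=25: ⌈(26·985)/2378⌉ − ⌈(25·985)/2378⌉ = ⌈25610/2378⌉ − ⌈24625/2378⌉ = 11 − 11 = 0
n=26: ⌈(27·985)/2378⌉ − ⌈(26·985)/2378⌉ = ⌈26595/2378⌉ − ⌈25610/2378⌉ = 12 − 11 = 1
n=27: ⌈(28·985)/2378⌉ − ⌈(27·985)/2378⌉ = ⌈27580/2378⌉ − ⌈26595/2378⌉ = 12 − 12 = 0
n=28: ⌈(29·985)/2378⌉ − ⌈(28·985)/2378⌉ = ⌈28565/2378⌉ − ⌈27580/2378⌉ = 13 − 12 = 1
n=29: ⌈(30·985)/2378⌉ − ⌈(29·985)/2378⌉ = ⌈29550/2378⌉ − ⌈28565/2378⌉ = 13 − 13 = 0
n=30: ⌈(31·985)/2378⌉ − ⌈(30·985)/2378⌉ = ⌈30535/2378⌉ − ⌈29550/2378⌉ = 13 − 13 = 0
n=31: ⌈(32·985)/2378⌉ − ⌈(31·985)/2378⌉ = ⌈31520/2378⌉ − ⌈30535/2378⌉ = 14 − 13 = 1
n=32: ⌈(33·985)/2378⌉ − ⌈(32·985)/2378⌉ = ⌈32505/2378⌉ − ⌈31520/2378⌉ = 14 − 14 = 0
n=33: ⌈(34·985)/2378⌉ − ⌈(33·985)/2378⌉ = ⌈33490/2378⌉ − ⌈32505/2378⌉ = 15 − 14 = 1
n=34: ⌈(35·985)/2378⌉ − ⌈(34·985)/2378⌉ = ⌈34475/2378⌉ − ⌈33490/2378⌉ = 15 − 15 = 0
n=35: ⌈(36·985)/2378⌉ − ⌈(35·985)/2378⌉ = ⌈35460/2378⌉ − ⌈34475/2378⌉ = 15 − 15 = 0
n=36: ⌈(37·985)/2378⌉ − ⌈(36·985)/2378⌉ = ⌈36445/2378⌉ − ⌈35460/2378⌉ = 16 − 15 = 1
n=37: ⌈(38·985)/2378⌉ − ⌈(37·985)/2378⌉ = ⌈37430/2378⌉ − ⌈36445/2378⌉ = 16 − 16 = 0
n=38: ⌈(39·985)/2378⌉ − ⌈(38·985)/2378⌉ = ⌈38415/2378⌉ − ⌈37430/2378⌉ = 17 − 16 = 1
n=39: ⌈(40·985)/2378⌉ − ⌈(39·985)/2378⌉ = ⌈39400/2378⌉ − ⌈38415/2378⌉ = 17 − 17 = 0
n=40: ⌈(41·985)/2378⌉ − ⌈(40·985)/2378⌉ = ⌈40385/2378⌉ − ⌈39400/2378⌉ = 17 − 17 = 0
n=41: ⌈(42·985)/2378⌉ − ⌈(41·985)/2378⌉ = ⌈41370/2378⌉ − ⌈40385/2378⌉ = 18 − 17 = 1
n=42: ⌈(43·985)/2378⌉ − ⌈(42·985)/2378⌉ = ⌈42355/2378⌉ − ⌈41370/2378⌉ = 18 − 18 = 0
n=43: ⌈(44·985)/2378⌉ − ⌈(43·985)/2378⌉ = ⌈43340/2378⌉ − ⌈42355/2378⌉ = 19 − 18 = 1
n=44: ⌈(45·985)/2378⌉ − ⌈(44·985)/2378⌉ = ⌈44325/2378⌉ − ⌈43340/2378⌉ = 19 − 19 = 0
n=45: ⌈(46·985)/2378⌉ − ⌈(45·985)/2378⌉ = ⌈45310/2378⌉ − ⌈44325/2378⌉ = 20 − 19 = 1
n=46: ⌈(47·985)/2378⌉ − ⌈(46·985)/2378⌉ = ⌈46295/2378⌉ − ⌈45310/2378⌉ = 20 − 20 = 0
n=47: ⌈(48·985)/2378⌉ − ⌈(47·985)/2378⌉ = ⌈47280/2378⌉ − ⌈46295/2378⌉ = 20 − 20 = 0
n=48: ⌈(49·985)/2378⌉ − ⌈(48·985)/2378⌉ = ⌈48265/2378⌉ − ⌈47280/2378⌉ = 21 − 20 = 1
n=49: ⌈(50·985)/2378⌉ − ⌈(49·985)/2378⌉ = ⌈49250/2378⌉ − ⌈48265/2378⌉ = 21 − 21 = 0
n=50: ⌈(51·985)/2378⌉ − ⌈(50·985)/2378⌉ = ⌈50235/2378⌉ − ⌈49250/2378⌉ = 22 − 21 = 1
n=51: ⌈(52·985)/2378⌉ − ⌈(51·985)/2378⌉ = ⌈51220/2378⌉ − ⌈50235/2378⌉ = 22 − 22 = 0
n=52: ⌈(53·985)/2378⌉ − ⌈(52·985)/2378⌉ = ⌈52205/2378⌉ − ⌈51220/2378⌉ = 22 − 22 = 0
n=53: ⌈(54·985)/2378⌉ − ⌈(53·985)/2378⌉ = ⌈53190/2378⌉ − ⌈52205/2378⌉ = 23 − 22 = 1
n=54: ⌈(55·985)/2378⌉ − ⌈(54·985)/2378⌉ = ⌈54175/2378⌉ − ⌈53190/2378⌉ = 23 − 23 = 0
n=55: ⌈(56·985)/2378⌉ − ⌈(55·985)/2378⌉ = ⌈55160/2378⌉ − ⌈54175/2378⌉ = 24 − 23 = 1
n=56: ⌈(57·985)/2378⌉ − ⌈(56·985)/2378⌉ = ⌈56145/2378⌉ − ⌈55160/2378⌉ = 24 − 24 = 0
n=57: ⌈(58·985)/2378⌉ − ⌈(57·985)/2378⌉ = ⌈57130/2378⌉ − ⌈56145/2378⌉ = 25 − 24 = 1
n=58: ⌈(59·985)/2378⌉ − ⌈(58·985)/2378⌉ = ⌈58115/2378⌉ − ⌈57130/2378⌉ = 25 − 25 = 0
n=59: ⌈(60·985)/2378⌉ − ⌈(59·985)/2378⌉ = ⌈59100/2378⌉ − ⌈58115/2378⌉ = 25 − 25 = 0
n=60: ⌈(61·985)/2378⌉ − ⌈(60·985)/2378⌉ = ⌈60085/2378⌉ − ⌈59100/2378⌉ = 26 − 25 = 1
n=61: ⌈(62·985)/2378⌉ − ⌈(61·985)/2378⌉ = ⌈61070/2378⌉ − ⌈60085/2378⌉ = 26 − 26 = 0
n=62: ⌈(63·985)/2378⌉ − ⌈(62·985)/2378⌉ = ⌈62055/2378⌉ − ⌈61070/2378⌉ = 27 − 26 = 1
n=63: ⌈(64·985)/2378⌉ − ⌈(63·985)/2378⌉ = ⌈63040/2378⌉ − ⌈62055/2378⌉ = 27 − 27 = 0
n=64: ⌈(65·985)/2378⌉ − ⌈(64·985)/2378⌉ = ⌈64025/2378⌉ − ⌈63040/2378⌉ = 27 − 27 = 0
n=65: ⌈(66·985)/2378⌉ − ⌈(65·985)/2378⌉ = ⌈65010/2378⌉ − ⌈64025/2378⌉ = 28 − 27 = 1
n=66: ⌈(67·985)/2378⌉ − ⌈(66·985)/2378⌉ = ⌈65995/2378⌉ − ⌈65010/2378⌉ = 28 − 28 = 0
n=67: ⌈(68·985)/2378⌉ − ⌈(67·985)/2378⌉ = ⌈66980/2378⌉ − ⌈65995/2378⌉ = 29 − 28 = 1
n=68: ⌈(69·985)/2378⌉ − ⌈(68·985)/2378⌉ = ⌈67965/2378⌉ − ⌈66980/2378⌉ = 29 − 29 = 0
n=69: ⌈(70·985)/2378⌉ − ⌈(69·985)/2378⌉ = ⌈68950/2378⌉ − ⌈67965/2378⌉ = 29 − 29 = 0
n=70: ⌈(71·985)/2378⌉ − ⌈(70·985)/2378⌉ = ⌈69935/2378⌉ − ⌈68950/2378⌉ = 30 − 29 = 1
n=71: ⌈(72·985)/2378⌉ − ⌈(71·985)/2378⌉ = ⌈70920/2378⌉ − ⌈69935/2378⌉ = 30 − 30 = 0
n=72: ⌈(73·985)/2378⌉ − ⌈(72·985)/2378⌉ = ⌈71905/2378⌉ − ⌈70920/2378⌉ = 31 − 30 = 1
n=73: ⌈(74·985)/2378⌉ − ⌈(73·985)/2378⌉ = ⌈72890/2378⌉ − ⌈71905/2378⌉ = 31 − 31 = 0
n=74: ⌈(75·985)/2378⌉ − ⌈(74·985)/2378⌉ = ⌈73875/2378⌉ − ⌈72890/2378⌉ = 32 − 31 = 1
n=75: ⌈(76·985)/2378⌉ − ⌈(75·985)/2378⌉ = ⌈74860/2378⌉ − ⌈73875/2378⌉ = 32 − 32 = 0
n=76: ⌈(77·985)/2378⌉ − ⌈(76·985)/2378⌉ = ⌈75845/2378⌉ − ⌈74860/2378⌉ = 32 − 32 = 0
n=77: ⌈(78·985)/2378⌉ − ⌈(77·985)/2378⌉ = ⌈76830/2378⌉ − ⌈75845/2378⌉ = 33 − 32 = 1
n=78: ⌈(79·985)/2378⌉ − ⌈(78·985)/2378⌉ = ⌈77815/2378⌉ − ⌈76830/2378⌉ = 33 − 33 = 0
n=79: ⌈(80·985)/2378⌉ − ⌈(79·985)/2378⌉ = ⌈78800/2378⌉ − ⌈77815/2378⌉ = 34 − 33 = 1
n=80: ⌈(81·985)/2378⌉ − ⌈(80·985)/2378⌉ = ⌈79785/2378⌉ − ⌈78800/2378⌉ = 34 − 34 = 0
n=81: ⌈(82·985)/2378⌉ − ⌈(81·985)/2378⌉ = ⌈80770/2378⌉ − ⌈79785/2378⌉ = 34 − 34 = 0

1010100101001010100101001010100101001010010101001010010101001010010100101010010100


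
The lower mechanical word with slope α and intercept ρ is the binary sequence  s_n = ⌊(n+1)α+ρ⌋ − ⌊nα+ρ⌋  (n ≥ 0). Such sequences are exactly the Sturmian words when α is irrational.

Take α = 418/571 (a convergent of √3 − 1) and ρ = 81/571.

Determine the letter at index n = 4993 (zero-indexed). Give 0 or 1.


0

(n+1)α + ρ = (4994·418 + 81) / 571 = 2087573/571
nα + ρ     = (4993·418 + 81) / 571 = 2087155/571
⌊2087573/571⌋ = 3655,  ⌊2087155/571⌋ = 3655
s_{4993} = 3655 − 3655 = 0


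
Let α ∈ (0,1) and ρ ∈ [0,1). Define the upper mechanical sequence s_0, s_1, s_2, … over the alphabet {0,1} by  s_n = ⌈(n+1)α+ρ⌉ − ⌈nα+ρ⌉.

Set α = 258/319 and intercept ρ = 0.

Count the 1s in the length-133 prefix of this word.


108

#1s = Σ_{n=0}^{132} s_n = Σ_{n=0}^{132} (⌈(n+1)α+ρ⌉ − ⌈nα+ρ⌉)
the sum telescopes: every ⌈nα+ρ⌉ with 0 < n < 133 appears once with + and once with −, leaving ⌈133α+ρ⌉ − ⌈0·α+ρ⌉
133α + ρ = (133·258) / 319 = 34314/319
ρ = 0/319
⌈34314/319⌉ = 108,  ⌈0/319⌉ = 0
#1s = 108 − 0 = 108


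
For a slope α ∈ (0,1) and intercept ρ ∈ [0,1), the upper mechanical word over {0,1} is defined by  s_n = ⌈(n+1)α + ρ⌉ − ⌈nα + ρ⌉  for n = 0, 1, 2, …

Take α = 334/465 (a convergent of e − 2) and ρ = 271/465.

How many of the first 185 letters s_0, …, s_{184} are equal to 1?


133

#1s = Σ_{n=0}^{184} s_n = Σ_{n=0}^{184} (⌈(n+1)α+ρ⌉ − ⌈nα+ρ⌉)
the sum telescopes: every ⌈nα+ρ⌉ with 0 < n < 185 appears once with + and once with −, leaving ⌈185α+ρ⌉ − ⌈0·α+ρ⌉
185α + ρ = (185·334 + 271) / 465 = 62061/465
ρ = 271/465
⌈62061/465⌉ = 134,  ⌈271/465⌉ = 1
#1s = 134 − 1 = 133


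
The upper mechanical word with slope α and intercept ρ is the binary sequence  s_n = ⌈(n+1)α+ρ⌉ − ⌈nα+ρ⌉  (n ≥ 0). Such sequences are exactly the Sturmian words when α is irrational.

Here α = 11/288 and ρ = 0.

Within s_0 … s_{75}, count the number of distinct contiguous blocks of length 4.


t_n = ⌈(n·11)/288⌉ for n = 0 … 76:
  n=0…9: ⌈0/288⌉=0 ⌈11/288⌉=1 ⌈22/288⌉=1 ⌈33/288⌉=1 ⌈44/288⌉=1 ⌈55/288⌉=1 ⌈66/288⌉=1 ⌈77/288⌉=1 ⌈88/288⌉=1 ⌈99/288⌉=1
  n=10…19: ⌈110/288⌉=1 ⌈121/288⌉=1 ⌈132/288⌉=1 ⌈143/288⌉=1 ⌈154/288⌉=1 ⌈165/288⌉=1 ⌈176/288⌉=1 ⌈187/288⌉=1 ⌈198/288⌉=1 ⌈209/288⌉=1
  n=20…29: ⌈220/288⌉=1 ⌈231/288⌉=1 ⌈242/288⌉=1 ⌈253/288⌉=1 ⌈264/288⌉=1 ⌈275/288⌉=1 ⌈286/288⌉=1 ⌈297/288⌉=2 ⌈308/288⌉=2 ⌈319/288⌉=2
  n=30…39: ⌈330/288⌉=2 ⌈341/288⌉=2 ⌈352/288⌉=2 ⌈363/288⌉=2 ⌈374/288⌉=2 ⌈385/288⌉=2 ⌈396/288⌉=2 ⌈407/288⌉=2 ⌈418/288⌉=2 ⌈429/288⌉=2
  n=40…49: ⌈440/288⌉=2 ⌈451/288⌉=2 ⌈462/288⌉=2 ⌈473/288⌉=2 ⌈484/288⌉=2 ⌈495/288⌉=2 ⌈506/288⌉=2 ⌈517/288⌉=2 ⌈528/288⌉=2 ⌈539/288⌉=2
  n=50…59: ⌈550/288⌉=2 ⌈561/288⌉=2 ⌈572/288⌉=2 ⌈583/288⌉=3 ⌈594/288⌉=3 ⌈605/288⌉=3 ⌈616/288⌉=3 ⌈627/288⌉=3 ⌈638/288⌉=3 ⌈649/288⌉=3
  n=60…69: ⌈660/288⌉=3 ⌈671/288⌉=3 ⌈682/288⌉=3 ⌈693/288⌉=3 ⌈704/288⌉=3 ⌈715/288⌉=3 ⌈726/288⌉=3 ⌈737/288⌉=3 ⌈748/288⌉=3 ⌈759/288⌉=3
  n=70…76: ⌈770/288⌉=3 ⌈781/288⌉=3 ⌈792/288⌉=3 ⌈803/288⌉=3 ⌈814/288⌉=3 ⌈825/288⌉=3 ⌈836/288⌉=3
s_n = t_(n+1) − t_n for n = 0 … 75 gives
prefix = 1000000000000000000000000010000000000000000000000000100000000000000000000000
slide a length-4 window over [0..3] … [72..75] (73 windows); first occurrence of each distinct factor:
  [  0..  3] 1000
  [  1..  4] 0000
  [ 23.. 26] 0001
  [ 24.. 27] 0010
  [ 25.. 28] 0100
  (the other 68 windows repeat one of these)
distinct factors: {0000, 0001, 0010, 0100, 1000}
count = 5  (Sturmian bound for length 4 is 5)

5


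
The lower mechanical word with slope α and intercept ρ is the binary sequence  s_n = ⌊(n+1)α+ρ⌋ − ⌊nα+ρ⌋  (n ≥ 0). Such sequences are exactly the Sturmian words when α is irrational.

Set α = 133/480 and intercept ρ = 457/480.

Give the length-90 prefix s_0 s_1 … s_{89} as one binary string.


n=0: ⌊(1·133+457)/480⌋ − ⌊(0·133+457)/480⌋ = ⌊590/480⌋ − ⌊457/480⌋ = 1 − 0 = 1
n=1: ⌊(2·133+457)/480⌋ − ⌊(1·133+457)/480⌋ = ⌊723/480⌋ − ⌊590/480⌋ = 1 − 1 = 0
n=2: ⌊(3·133+457)/480⌋ − ⌊(2·133+457)/480⌋ = ⌊856/480⌋ − ⌊723/480⌋ = 1 − 1 = 0
n=3: ⌊(4·133+457)/480⌋ − ⌊(3·133+457)/480⌋ = ⌊989/480⌋ − ⌊856/480⌋ = 2 − 1 = 1
n=4: ⌊(5·133+457)/480⌋ − ⌊(4·133+457)/480⌋ = ⌊1122/480⌋ − ⌊989/480⌋ = 2 − 2 = 0
n=5: ⌊(6·133+457)/480⌋ − ⌊(5·133+457)/480⌋ = ⌊1255/480⌋ − ⌊1122/480⌋ = 2 − 2 = 0
n=6: ⌊(7·133+457)/480⌋ − ⌊(6·133+457)/480⌋ = ⌊1388/480⌋ − ⌊1255/480⌋ = 2 − 2 = 0
n=7: ⌊(8·133+457)/480⌋ − ⌊(7·133+457)/480⌋ = ⌊1521/480⌋ − ⌊1388/480⌋ = 3 − 2 = 1
n=8: ⌊(9·133+457)/480⌋ − ⌊(8·133+457)/480⌋ = ⌊1654/480⌋ − ⌊1521/480⌋ = 3 − 3 = 0
n=9: ⌊(10·133+457)/480⌋ − ⌊(9·133+457)/480⌋ = ⌊1787/480⌋ − ⌊1654/480⌋ = 3 − 3 = 0
n=10: ⌊(11·133+457)/480⌋ − ⌊(10·133+457)/480⌋ = ⌊1920/480⌋ − ⌊1787/480⌋ = 4 − 3 = 1
n=11: ⌊(12·133+457)/480⌋ − ⌊(11·133+457)/480⌋ = ⌊2053/480⌋ − ⌊1920/480⌋ = 4 − 4 = 0
n=12: ⌊(13·133+457)/480⌋ − ⌊(12·133+457)/480⌋ = ⌊2186/480⌋ − ⌊2053/480⌋ = 4 − 4 = 0
n=13: ⌊(14·133+457)/480⌋ − ⌊(13·133+457)/480⌋ = ⌊2319/480⌋ − ⌊2186/480⌋ = 4 − 4 = 0
n=14: ⌊(15·133+457)/480⌋ − ⌊(14·133+457)/480⌋ = ⌊2452/480⌋ − ⌊2319/480⌋ = 5 − 4 = 1
n=15: ⌊(16·133+457)/480⌋ − ⌊(15·133+457)/480⌋ = ⌊2585/480⌋ − ⌊2452/480⌋ = 5 − 5 = 0
n=16: ⌊(17·133+457)/480⌋ − ⌊(16·133+457)/480⌋ = ⌊2718/480⌋ − ⌊2585/480⌋ = 5 − 5 = 0
n=17: ⌊(18·133+457)/480⌋ − ⌊(17·133+457)/480⌋ = ⌊2851/480⌋ − ⌊2718/480⌋ = 5 − 5 = 0
n=18: ⌊(19·133+457)/480⌋ − ⌊(18·133+457)/480⌋ = ⌊2984/480⌋ − ⌊2851/480⌋ = 6 − 5 = 1
n=19: ⌊(20·133+457)/480⌋ − ⌊(19·133+457)/480⌋ = ⌊3117/480⌋ − ⌊2984/480⌋ = 6 − 6 = 0
n=20: ⌊(21·133+457)/480⌋ − ⌊(20·133+457)/480⌋ = ⌊3250/480⌋ − ⌊3117/480⌋ = 6 − 6 = 0
n=21: ⌊(22·133+457)/480⌋ − ⌊(21·133+457)/480⌋ = ⌊3383/480⌋ − ⌊3250/480⌋ = 7 − 6 = 1
n=22: ⌊(23·133+457)/480⌋ − ⌊(22·133+457)/480⌋ = ⌊3516/480⌋ − ⌊3383/480⌋ = 7 − 7 = 0
n=23: ⌊(24·133+457)/480⌋ − ⌊(23·133+457)/480⌋ = ⌊3649/480⌋ − ⌊3516/480⌋ = 7 − 7 = 0
n=24: ⌊(25·133+457)/480⌋ − ⌊(24·133+457)/480⌋ = ⌊3782/480⌋ − ⌊3649/480⌋ = 7 − 7 = 0
n=25: ⌊(26·133+457)/480⌋ − ⌊(25·133+457)/480⌋ = ⌊3915/480⌋ − ⌊3782/480⌋ = 8 − 7 = 1
n=26: ⌊(27·133+457)/480⌋ − ⌊(26·133+457)/480⌋ = ⌊4048/480⌋ − ⌊3915/480⌋ = 8 − 8 = 0
n=27: ⌊(28·133+457)/480⌋ − ⌊(27·133+457)/480⌋ = ⌊4181/480⌋ − ⌊4048/480⌋ = 8 − 8 = 0
n=28: ⌊(29·133+457)/480⌋ − ⌊(28·133+457)/480⌋ = ⌊4314/480⌋ − ⌊4181/480⌋ = 8 − 8 = 0
n=29: ⌊(30·133+457)/480⌋ − ⌊(29·133+457)/480⌋ = ⌊4447/480⌋ − ⌊4314/480⌋ = 9 − 8 = 1
n=30: ⌊(31·133+457)/480⌋ − ⌊(30·133+457)/480⌋ = ⌊4580/480⌋ − ⌊4447/480⌋ = 9 − 9 = 0
n=31: ⌊(32·133+457)/480⌋ − ⌊(31·133+457)/480⌋ = ⌊4713/480⌋ − ⌊4580/480⌋ = 9 − 9 = 0
n=32: ⌊(33·133+457)/480⌋ − ⌊(32·133+457)/480⌋ = ⌊4846/480⌋ − ⌊4713/480⌋ = 10 − 9 = 1
n=33: ⌊(34·133+457)/480⌋ − ⌊(33·133+457)/480⌋ = ⌊4979/480⌋ − ⌊4846/480⌋ = 10 − 10 = 0
n=34: ⌊(35·133+457)/480⌋ − ⌊(34·133+457)/480⌋ = ⌊5112/480⌋ − ⌊4979/480⌋ = 10 − 10 = 0
n=35: ⌊(36·133+457)/480⌋ − ⌊(35·133+457)/480⌋ = ⌊5245/480⌋ − ⌊5112/480⌋ = 10 − 10 = 0
n=36: ⌊(37·133+457)/480⌋ − ⌊(36·133+457)/480⌋ = ⌊5378/480⌋ − ⌊5245/480⌋ = 11 − 10 = 1
n=37: ⌊(38·133+457)/480⌋ − ⌊(37·133+457)/480⌋ = ⌊5511/480⌋ − ⌊5378/480⌋ = 11 − 11 = 0
n=38: ⌊(39·133+457)/480⌋ − ⌊(38·133+457)/480⌋ = ⌊5644/480⌋ − ⌊5511/480⌋ = 11 − 11 = 0
n=39: ⌊(40·133+457)/480⌋ − ⌊(39·133+457)/480⌋ = ⌊5777/480⌋ − ⌊5644/480⌋ = 12 − 11 = 1
n=40: ⌊(41·133+457)/480⌋ − ⌊(40·133+457)/480⌋ = ⌊5910/480⌋ − ⌊5777/480⌋ = 12 − 12 = 0
n=41: ⌊(42·133+457)/480⌋ − ⌊(41·133+457)/480⌋ = ⌊6043/480⌋ − ⌊5910/480⌋ = 12 − 12 = 0
n=42: ⌊(43·133+457)/480⌋ − ⌊(42·133+457)/480⌋ = ⌊6176/480⌋ − ⌊6043/480⌋ = 12 − 12 = 0
n=43: ⌊(44·133+457)/480⌋ − ⌊(43·133+457)/480⌋ = ⌊6309/480⌋ − ⌊6176/480⌋ = 13 − 12 = 1
n=44: ⌊(45·133+457)/480⌋ − ⌊(44·133+457)/480⌋ = ⌊6442/480⌋ − ⌊6309/480⌋ = 13 − 13 = 0
n=45: ⌊(46·133+457)/480⌋ − ⌊(45·133+457)/480⌋ = ⌊6575/480⌋ − ⌊6442/480⌋ = 13 − 13 = 0
n=46: ⌊(47·133+457)/480⌋ − ⌊(46·133+457)/480⌋ = ⌊6708/480⌋ − ⌊6575/480⌋ = 13 − 13 = 0
n=47: ⌊(48·133+457)/480⌋ − ⌊(47·133+457)/480⌋ = ⌊6841/480⌋ − ⌊6708/480⌋ = 14 − 13 = 1
n=48: ⌊(49·133+457)/480⌋ − ⌊(48·133+457)/480⌋ = ⌊6974/480⌋ − ⌊6841/480⌋ = 14 − 14 = 0
n=49: ⌊(50·133+457)/480⌋ − ⌊(49·133+457)/480⌋ = ⌊7107/480⌋ − ⌊6974/480⌋ = 14 − 14 = 0
n=50: ⌊(51·133+457)/480⌋ − ⌊(50·133+457)/480⌋ = ⌊7240/480⌋ − ⌊7107/480⌋ = 15 − 14 = 1
n=51: ⌊(52·133+457)/480⌋ − ⌊(51·133+457)/480⌋ = ⌊7373/480⌋ − ⌊7240/480⌋ = 15 − 15 = 0
n=52: ⌊(53·133+457)/480⌋ − ⌊(52·133+457)/480⌋ = ⌊7506/480⌋ − ⌊7373/480⌋ = 15 − 15 = 0
n=53: ⌊(54·133+457)/480⌋ − ⌊(53·133+457)/480⌋ = ⌊7639/480⌋ − ⌊7506/480⌋ = 15 − 15 = 0
n=54: ⌊(55·133+457)/480⌋ − ⌊(54·133+457)/480⌋ = ⌊7772/480⌋ − ⌊7639/480⌋ = 16 − 15 = 1
n=55: ⌊(56·133+457)/480⌋ − ⌊(55·133+457)/480⌋ = ⌊7905/480⌋ − ⌊7772/480⌋ = 16 − 16 = 0
n=56: ⌊(57·133+457)/480⌋ − ⌊(56·133+457)/480⌋ = ⌊8038/480⌋ − ⌊7905/480⌋ = 16 − 16 = 0
n=57: ⌊(58·133+457)/480⌋ − ⌊(57·133+457)/480⌋ = ⌊8171/480⌋ − ⌊8038/480⌋ = 17 − 16 = 1
n=58: ⌊(59·133+457)/480⌋ − ⌊(58·133+457)/480⌋ = ⌊8304/480⌋ − ⌊8171/480⌋ = 17 − 17 = 0
n=59: ⌊(60·133+457)/480⌋ − ⌊(59·133+457)/480⌋ = ⌊8437/480⌋ − ⌊8304/480⌋ = 17 − 17 = 0
n=60: ⌊(61·133+457)/480⌋ − ⌊(60·133+457)/480⌋ = ⌊8570/480⌋ − ⌊8437/480⌋ = 17 − 17 = 0
n=61: ⌊(62·133+457)/480⌋ − ⌊(61·133+457)/480⌋ = ⌊8703/480⌋ − ⌊8570/480⌋ = 18 − 17 = 1
n=62: ⌊(63·133+457)/480⌋ − ⌊(62·133+457)/480⌋ = ⌊8836/480⌋ − ⌊8703/480⌋ = 18 − 18 = 0
n=63: ⌊(64·133+457)/480⌋ − ⌊(63·133+457)/480⌋ = ⌊8969/480⌋ − ⌊8836/480⌋ = 18 − 18 = 0
n=64: ⌊(65·133+457)/480⌋ − ⌊(64·133+457)/480⌋ = ⌊9102/480⌋ − ⌊8969/480⌋ = 18 − 18 = 0
n=65: ⌊(66·133+457)/480⌋ − ⌊(65·133+457)/480⌋ = ⌊9235/480⌋ − ⌊9102/480⌋ = 19 − 18 = 1
n=66: ⌊(67·133+457)/480⌋ − ⌊(66·133+457)/480⌋ = ⌊9368/480⌋ − ⌊9235/480⌋ = 19 − 19 = 0
n=67: ⌊(68·133+457)/480⌋ − ⌊(67·133+457)/480⌋ = ⌊9501/480⌋ − ⌊9368/480⌋ = 19 − 19 = 0
n=68: ⌊(69·133+457)/480⌋ − ⌊(68·133+457)/480⌋ = ⌊9634/480⌋ − ⌊9501/480⌋ = 20 − 19 = 1
n=69: ⌊(70·133+457)/480⌋ − ⌊(69·133+457)/480⌋ = ⌊9767/480⌋ − ⌊9634/480⌋ = 20 − 20 = 0
n=70: ⌊(71·133+457)/480⌋ − ⌊(70·133+457)/480⌋ = ⌊9900/480⌋ − ⌊9767/480⌋ = 20 − 20 = 0
n=71: ⌊(72·133+457)/480⌋ − ⌊(71·133+457)/480⌋ = ⌊10033/480⌋ − ⌊9900/480⌋ = 20 − 20 = 0
n=72: ⌊(73·133+457)/480⌋ − ⌊(72·133+457)/480⌋ = ⌊10166/480⌋ − ⌊10033/480⌋ = 21 − 20 = 1
n=73: ⌊(74·133+457)/480⌋ − ⌊(73·133+457)/480⌋ = ⌊10299/480⌋ − ⌊10166/480⌋ = 21 − 21 = 0
n=74: ⌊(75·133+457)/480⌋ − ⌊(74·133+457)/480⌋ = ⌊10432/480⌋ − ⌊10299/480⌋ = 21 − 21 = 0
n=75: ⌊(76·133+457)/480⌋ − ⌊(75·133+457)/480⌋ = ⌊10565/480⌋ − ⌊10432/480⌋ = 22 − 21 = 1
n=76: ⌊(77·133+457)/480⌋ − ⌊(76·133+457)/480⌋ = ⌊10698/480⌋ − ⌊10565/480⌋ = 22 − 22 = 0
n=77: ⌊(78·133+457)/480⌋ − ⌊(77·133+457)/480⌋ = ⌊10831/480⌋ − ⌊10698/480⌋ = 22 − 22 = 0
n=78: ⌊(79·133+457)/480⌋ − ⌊(78·133+457)/480⌋ = ⌊10964/480⌋ − ⌊10831/480⌋ = 22 − 22 = 0
n=79: ⌊(80·133+457)/480⌋ − ⌊(79·133+457)/480⌋ = ⌊11097/480⌋ − ⌊10964/480⌋ = 23 − 22 = 1
n=80: ⌊(81·133+457)/480⌋ − ⌊(80·133+457)/480⌋ = ⌊11230/480⌋ − ⌊11097/480⌋ = 23 − 23 = 0
n=81: ⌊(82·133+457)/480⌋ − ⌊(81·133+457)/480⌋ = ⌊11363/480⌋ − ⌊11230/480⌋ = 23 − 23 = 0
n=82: ⌊(83·133+457)/480⌋ − ⌊(82·133+457)/480⌋ = ⌊11496/480⌋ − ⌊11363/480⌋ = 23 − 23 = 0
n=83: ⌊(84·133+457)/480⌋ − ⌊(83·133+457)/480⌋ = ⌊11629/480⌋ − ⌊11496/480⌋ = 24 − 23 = 1
n=84: ⌊(85·133+457)/480⌋ − ⌊(84·133+457)/480⌋ = ⌊11762/480⌋ − ⌊11629/480⌋ = 24 − 24 = 0
n=85: ⌊(86·133+457)/480⌋ − ⌊(85·133+457)/480⌋ = ⌊11895/480⌋ − ⌊11762/480⌋ = 24 − 24 = 0
n=86: ⌊(87·133+457)/480⌋ − ⌊(86·133+457)/480⌋ = ⌊12028/480⌋ − ⌊11895/480⌋ = 25 − 24 = 1
n=87: ⌊(88·133+457)/480⌋ − ⌊(87·133+457)/480⌋ = ⌊12161/480⌋ − ⌊12028/480⌋ = 25 − 25 = 0
n=88: ⌊(89·133+457)/480⌋ − ⌊(88·133+457)/480⌋ = ⌊12294/480⌋ − ⌊12161/480⌋ = 25 − 25 = 0
n=89: ⌊(90·133+457)/480⌋ − ⌊(89·133+457)/480⌋ = ⌊12427/480⌋ − ⌊12294/480⌋ = 25 − 25 = 0

100100010010001000100100010001001000100100010001001000100100010001001000100100010001001000


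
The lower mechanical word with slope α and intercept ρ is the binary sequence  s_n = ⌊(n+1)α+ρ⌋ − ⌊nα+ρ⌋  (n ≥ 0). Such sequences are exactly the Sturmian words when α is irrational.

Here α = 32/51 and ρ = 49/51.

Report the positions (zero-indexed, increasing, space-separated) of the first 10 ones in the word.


n=0: ⌊81/51⌋−⌊49/51⌋ = 1−0 = 1  ← one
n=1: ⌊113/51⌋−⌊81/51⌋ = 2−1 = 1  ← one
n=2: ⌊145/51⌋−⌊113/51⌋ = 2−2 = 0
n=3: ⌊177/51⌋−⌊145/51⌋ = 3−2 = 1  ← one
n=4: ⌊209/51⌋−⌊177/51⌋ = 4−3 = 1  ← one
n=5: ⌊241/51⌋−⌊209/51⌋ = 4−4 = 0
n=6: ⌊273/51⌋−⌊241/51⌋ = 5−4 = 1  ← one
n=7: ⌊305/51⌋−⌊273/51⌋ = 5−5 = 0
n=8: ⌊337/51⌋−⌊305/51⌋ = 6−5 = 1  ← one
n=9: ⌊369/51⌋−⌊337/51⌋ = 7−6 = 1  ← one
n=10: ⌊401/51⌋−⌊369/51⌋ = 7−7 = 0
n=11: ⌊433/51⌋−⌊401/51⌋ = 8−7 = 1  ← one
n=12: ⌊465/51⌋−⌊433/51⌋ = 9−8 = 1  ← one
n=13: ⌊497/51⌋−⌊465/51⌋ = 9−9 = 0
n=14: ⌊529/51⌋−⌊497/51⌋ = 10−9 = 1  ← one
positions of the first 10 ones: 0 1 3 4 6 8 9 11 12 14

0 1 3 4 6 8 9 11 12 14


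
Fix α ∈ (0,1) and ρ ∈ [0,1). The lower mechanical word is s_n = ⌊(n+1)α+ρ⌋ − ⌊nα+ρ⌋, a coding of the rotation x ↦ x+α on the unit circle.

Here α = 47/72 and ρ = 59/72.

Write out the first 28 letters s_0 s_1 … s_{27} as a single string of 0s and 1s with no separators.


1101101101101011011011011011

n=0: ⌊(1·47+59)/72⌋ − ⌊(0·47+59)/72⌋ = ⌊106/72⌋ − ⌊59/72⌋ = 1 − 0 = 1
n=1: ⌊(2·47+59)/72⌋ − ⌊(1·47+59)/72⌋ = ⌊153/72⌋ − ⌊106/72⌋ = 2 − 1 = 1
n=2: ⌊(3·47+59)/72⌋ − ⌊(2·47+59)/72⌋ = ⌊200/72⌋ − ⌊153/72⌋ = 2 − 2 = 0
n=3: ⌊(4·47+59)/72⌋ − ⌊(3·47+59)/72⌋ = ⌊247/72⌋ − ⌊200/72⌋ = 3 − 2 = 1
n=4: ⌊(5·47+59)/72⌋ − ⌊(4·47+59)/72⌋ = ⌊294/72⌋ − ⌊247/72⌋ = 4 − 3 = 1
n=5: ⌊(6·47+59)/72⌋ − ⌊(5·47+59)/72⌋ = ⌊341/72⌋ − ⌊294/72⌋ = 4 − 4 = 0
n=6: ⌊(7·47+59)/72⌋ − ⌊(6·47+59)/72⌋ = ⌊388/72⌋ − ⌊341/72⌋ = 5 − 4 = 1
n=7: ⌊(8·47+59)/72⌋ − ⌊(7·47+59)/72⌋ = ⌊435/72⌋ − ⌊388/72⌋ = 6 − 5 = 1
n=8: ⌊(9·47+59)/72⌋ − ⌊(8·47+59)/72⌋ = ⌊482/72⌋ − ⌊435/72⌋ = 6 − 6 = 0
n=9: ⌊(10·47+59)/72⌋ − ⌊(9·47+59)/72⌋ = ⌊529/72⌋ − ⌊482/72⌋ = 7 − 6 = 1
n=10: ⌊(11·47+59)/72⌋ − ⌊(10·47+59)/72⌋ = ⌊576/72⌋ − ⌊529/72⌋ = 8 − 7 = 1
n=11: ⌊(12·47+59)/72⌋ − ⌊(11·47+59)/72⌋ = ⌊623/72⌋ − ⌊576/72⌋ = 8 − 8 = 0
n=12: ⌊(13·47+59)/72⌋ − ⌊(12·47+59)/72⌋ = ⌊670/72⌋ − ⌊623/72⌋ = 9 − 8 = 1
n=13: ⌊(14·47+59)/72⌋ − ⌊(13·47+59)/72⌋ = ⌊717/72⌋ − ⌊670/72⌋ = 9 − 9 = 0
n=14: ⌊(15·47+59)/72⌋ − ⌊(14·47+59)/72⌋ = ⌊764/72⌋ − ⌊717/72⌋ = 10 − 9 = 1
n=15: ⌊(16·47+59)/72⌋ − ⌊(15·47+59)/72⌋ = ⌊811/72⌋ − ⌊764/72⌋ = 11 − 10 = 1
n=16: ⌊(17·47+59)/72⌋ − ⌊(16·47+59)/72⌋ = ⌊858/72⌋ − ⌊811/72⌋ = 11 − 11 = 0
n=17: ⌊(18·47+59)/72⌋ − ⌊(17·47+59)/72⌋ = ⌊905/72⌋ − ⌊858/72⌋ = 12 − 11 = 1
n=18: ⌊(19·47+59)/72⌋ − ⌊(18·47+59)/72⌋ = ⌊952/72⌋ − ⌊905/72⌋ = 13 − 12 = 1
n=19: ⌊(20·47+59)/72⌋ − ⌊(19·47+59)/72⌋ = ⌊999/72⌋ − ⌊952/72⌋ = 13 − 13 = 0
n=20: ⌊(21·47+59)/72⌋ − ⌊(20·47+59)/72⌋ = ⌊1046/72⌋ − ⌊999/72⌋ = 14 − 13 = 1
n=21: ⌊(22·47+59)/72⌋ − ⌊(21·47+59)/72⌋ = ⌊1093/72⌋ − ⌊1046/72⌋ = 15 − 14 = 1
n=22: ⌊(23·47+59)/72⌋ − ⌊(22·47+59)/72⌋ = ⌊1140/72⌋ − ⌊1093/72⌋ = 15 − 15 = 0
n=23: ⌊(24·47+59)/72⌋ − ⌊(23·47+59)/72⌋ = ⌊1187/72⌋ − ⌊1140/72⌋ = 16 − 15 = 1
n=24: ⌊(25·47+59)/72⌋ − ⌊(24·47+59)/72⌋ = ⌊1234/72⌋ − ⌊1187/72⌋ = 17 − 16 = 1
n=25: ⌊(26·47+59)/72⌋ − ⌊(25·47+59)/72⌋ = ⌊1281/72⌋ − ⌊1234/72⌋ = 17 − 17 = 0
n=26: ⌊(27·47+59)/72⌋ − ⌊(26·47+59)/72⌋ = ⌊1328/72⌋ − ⌊1281/72⌋ = 18 − 17 = 1
n=27: ⌊(28·47+59)/72⌋ − ⌊(27·47+59)/72⌋ = ⌊1375/72⌋ − ⌊1328/72⌋ = 19 − 18 = 1


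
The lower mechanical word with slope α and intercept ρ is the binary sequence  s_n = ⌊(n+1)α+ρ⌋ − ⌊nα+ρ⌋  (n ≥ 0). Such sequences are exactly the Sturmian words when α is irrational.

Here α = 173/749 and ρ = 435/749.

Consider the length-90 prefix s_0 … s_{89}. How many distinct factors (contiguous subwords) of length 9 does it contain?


t_n = ⌊(n·173+435)/749⌋ for n = 0 … 90:
  n=0…9: ⌊435/749⌋=0 ⌊608/749⌋=0 ⌊781/749⌋=1 ⌊954/749⌋=1 ⌊1127/749⌋=1 ⌊1300/749⌋=1 ⌊1473/749⌋=1 ⌊1646/749⌋=2 ⌊1819/749⌋=2 ⌊1992/749⌋=2
  n=10…19: ⌊2165/749⌋=2 ⌊2338/749⌋=3 ⌊2511/749⌋=3 ⌊2684/749⌋=3 ⌊2857/749⌋=3 ⌊3030/749⌋=4 ⌊3203/749⌋=4 ⌊3376/749⌋=4 ⌊3549/749⌋=4 ⌊3722/749⌋=4
  n=20…29: ⌊3895/749⌋=5 ⌊4068/749⌋=5 ⌊4241/749⌋=5 ⌊4414/749⌋=5 ⌊4587/749⌋=6 ⌊4760/749⌋=6 ⌊4933/749⌋=6 ⌊5106/749⌋=6 ⌊5279/749⌋=7 ⌊5452/749⌋=7
  n=30…39: ⌊5625/749⌋=7 ⌊5798/749⌋=7 ⌊5971/749⌋=7 ⌊6144/749⌋=8 ⌊6317/749⌋=8 ⌊6490/749⌋=8 ⌊6663/749⌋=8 ⌊6836/749⌋=9 ⌊7009/749⌋=9 ⌊7182/749⌋=9
  n=40…49: ⌊7355/749⌋=9 ⌊7528/749⌋=10 ⌊7701/749⌋=10 ⌊7874/749⌋=10 ⌊8047/749⌋=10 ⌊8220/749⌋=10 ⌊8393/749⌋=11 ⌊8566/749⌋=11 ⌊8739/749⌋=11 ⌊8912/749⌋=11
  n=50…59: ⌊9085/749⌋=12 ⌊9258/749⌋=12 ⌊9431/749⌋=12 ⌊9604/749⌋=12 ⌊9777/749⌋=13 ⌊9950/749⌋=13 ⌊10123/749⌋=13 ⌊10296/749⌋=13 ⌊10469/749⌋=13 ⌊10642/749⌋=14
  n=60…69: ⌊10815/749⌋=14 ⌊10988/749⌋=14 ⌊11161/749⌋=14 ⌊11334/749⌋=15 ⌊11507/749⌋=15 ⌊11680/749⌋=15 ⌊11853/749⌋=15 ⌊12026/749⌋=16 ⌊12199/749⌋=16 ⌊12372/749⌋=16
  n=70…79: ⌊12545/749⌋=16 ⌊12718/749⌋=16 ⌊12891/749⌋=17 ⌊13064/749⌋=17 ⌊13237/749⌋=17 ⌊13410/749⌋=17 ⌊13583/749⌋=18 ⌊13756/749⌋=18 ⌊13929/749⌋=18 ⌊14102/749⌋=18
  n=80…89: ⌊14275/749⌋=19 ⌊14448/749⌋=19 ⌊14621/749⌋=19 ⌊14794/749⌋=19 ⌊14967/749⌋=19 ⌊15140/749⌋=20 ⌊15313/749⌋=20 ⌊15486/749⌋=20 ⌊15659/749⌋=20 ⌊15832/749⌋=21
  n=90: ⌊16005/749⌋=21
s_n = t_(n+1) − t_n for n = 0 … 89 gives
prefix = 010000100010001000010001000100001000100010000100010001000010001000100001000100010000100010
slide a length-9 window over [0..8] … [81..89] (82 windows); first occurrence of each distinct factor:
  [  0..  8] 010000100
  [  1..  9] 100001000
  [  2.. 10] 000010001
  [  3.. 11] 000100010
  [  4.. 12] 001000100
  [  5.. 13] 010001000
  [  6.. 14] 100010001
  [ 10.. 18] 100010000
  [ 11.. 19] 000100001
  [ 12.. 20] 001000010
  (the other 72 windows repeat one of these)
distinct factors: {000010001, 000100001, 000100010, 001000010, 001000100, 010000100, 010001000, 100001000, 100010000, 100010001}
count = 10  (Sturmian bound for length 9 is 10)

10


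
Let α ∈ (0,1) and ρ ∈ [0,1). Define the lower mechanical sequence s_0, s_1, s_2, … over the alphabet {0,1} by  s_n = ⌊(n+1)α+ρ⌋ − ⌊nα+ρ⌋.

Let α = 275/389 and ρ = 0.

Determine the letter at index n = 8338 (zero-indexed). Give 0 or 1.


(n+1)α + ρ = (8339·275) / 389 = 2293225/389
nα + ρ     = (8338·275) / 389 = 2292950/389
⌊2293225/389⌋ = 5895,  ⌊2292950/389⌋ = 5894
s_{8338} = 5895 − 5894 = 1

1


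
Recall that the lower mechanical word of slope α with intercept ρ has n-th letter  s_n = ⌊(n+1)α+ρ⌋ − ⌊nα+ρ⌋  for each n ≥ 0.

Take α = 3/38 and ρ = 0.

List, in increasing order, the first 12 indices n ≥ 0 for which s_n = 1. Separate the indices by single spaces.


12 25 37 50 63 75 88 101 113 126 139 151

n=0: ⌊3/38⌋−⌊0/38⌋ = 0−0 = 0
n=1: ⌊6/38⌋−⌊3/38⌋ = 0−0 = 0
  …
n=12: ⌊39/38⌋−⌊36/38⌋ = 1−0 = 1  ← one
n=13: ⌊42/38⌋−⌊39/38⌋ = 1−1 = 0
n=14: ⌊45/38⌋−⌊42/38⌋ = 1−1 = 0
  …
n=25: ⌊78/38⌋−⌊75/38⌋ = 2−1 = 1  ← one
n=26: ⌊81/38⌋−⌊78/38⌋ = 2−2 = 0
n=27: ⌊84/38⌋−⌊81/38⌋ = 2−2 = 0
  …
n=37: ⌊114/38⌋−⌊111/38⌋ = 3−2 = 1  ← one
n=38: ⌊117/38⌋−⌊114/38⌋ = 3−3 = 0
n=39: ⌊120/38⌋−⌊117/38⌋ = 3−3 = 0
  …
n=50: ⌊153/38⌋−⌊150/38⌋ = 4−3 = 1  ← one
n=51: ⌊156/38⌋−⌊153/38⌋ = 4−4 = 0
n=52: ⌊159/38⌋−⌊156/38⌋ = 4−4 = 0
  …
n=63: ⌊192/38⌋−⌊189/38⌋ = 5−4 = 1  ← one
n=64: ⌊195/38⌋−⌊192/38⌋ = 5−5 = 0
n=65: ⌊198/38⌋−⌊195/38⌋ = 5−5 = 0
  …
n=75: ⌊228/38⌋−⌊225/38⌋ = 6−5 = 1  ← one
n=76: ⌊231/38⌋−⌊228/38⌋ = 6−6 = 0
n=77: ⌊234/38⌋−⌊231/38⌋ = 6−6 = 0
  …
n=88: ⌊267/38⌋−⌊264/38⌋ = 7−6 = 1  ← one
n=89: ⌊270/38⌋−⌊267/38⌋ = 7−7 = 0
n=90: ⌊273/38⌋−⌊270/38⌋ = 7−7 = 0
  …
n=101: ⌊306/38⌋−⌊303/38⌋ = 8−7 = 1  ← one
n=102: ⌊309/38⌋−⌊306/38⌋ = 8−8 = 0
n=103: ⌊312/38⌋−⌊309/38⌋ = 8−8 = 0
  …
n=113: ⌊342/38⌋−⌊339/38⌋ = 9−8 = 1  ← one
n=114: ⌊345/38⌋−⌊342/38⌋ = 9−9 = 0
n=115: ⌊348/38⌋−⌊345/38⌋ = 9−9 = 0
  …
n=126: ⌊381/38⌋−⌊378/38⌋ = 10−9 = 1  ← one
n=127: ⌊384/38⌋−⌊381/38⌋ = 10−10 = 0
n=128: ⌊387/38⌋−⌊384/38⌋ = 10−10 = 0
  …
n=139: ⌊420/38⌋−⌊417/38⌋ = 11−10 = 1  ← one
n=140: ⌊423/38⌋−⌊420/38⌋ = 11−11 = 0
n=141: ⌊426/38⌋−⌊423/38⌋ = 11−11 = 0
  …
n=151: ⌊456/38⌋−⌊453/38⌋ = 12−11 = 1  ← one
positions of the first 12 ones: 12 25 37 50 63 75 88 101 113 126 139 151
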